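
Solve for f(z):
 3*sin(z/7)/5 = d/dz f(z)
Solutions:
 f(z) = C1 - 21*cos(z/7)/5


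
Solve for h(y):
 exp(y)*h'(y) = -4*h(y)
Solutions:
 h(y) = C1*exp(4*exp(-y))


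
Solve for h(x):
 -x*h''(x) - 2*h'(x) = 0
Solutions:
 h(x) = C1 + C2/x


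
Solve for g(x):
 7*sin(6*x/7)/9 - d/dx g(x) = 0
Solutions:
 g(x) = C1 - 49*cos(6*x/7)/54


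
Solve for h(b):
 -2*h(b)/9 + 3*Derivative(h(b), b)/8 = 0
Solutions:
 h(b) = C1*exp(16*b/27)


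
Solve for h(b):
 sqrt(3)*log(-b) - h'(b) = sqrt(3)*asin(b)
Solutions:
 h(b) = C1 + sqrt(3)*b*(log(-b) - 1) - sqrt(3)*(b*asin(b) + sqrt(1 - b^2))


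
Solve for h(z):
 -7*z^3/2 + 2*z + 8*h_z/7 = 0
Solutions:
 h(z) = C1 + 49*z^4/64 - 7*z^2/8


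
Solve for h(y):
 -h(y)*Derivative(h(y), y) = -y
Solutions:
 h(y) = -sqrt(C1 + y^2)
 h(y) = sqrt(C1 + y^2)


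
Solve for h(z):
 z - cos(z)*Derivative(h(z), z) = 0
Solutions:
 h(z) = C1 + Integral(z/cos(z), z)


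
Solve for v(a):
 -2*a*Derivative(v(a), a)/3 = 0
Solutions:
 v(a) = C1


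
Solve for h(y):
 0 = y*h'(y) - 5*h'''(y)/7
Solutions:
 h(y) = C1 + Integral(C2*airyai(5^(2/3)*7^(1/3)*y/5) + C3*airybi(5^(2/3)*7^(1/3)*y/5), y)


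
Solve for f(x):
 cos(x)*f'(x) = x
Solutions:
 f(x) = C1 + Integral(x/cos(x), x)


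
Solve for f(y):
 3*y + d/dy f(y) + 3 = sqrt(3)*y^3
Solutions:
 f(y) = C1 + sqrt(3)*y^4/4 - 3*y^2/2 - 3*y


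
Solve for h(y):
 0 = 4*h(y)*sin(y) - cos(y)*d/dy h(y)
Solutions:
 h(y) = C1/cos(y)^4


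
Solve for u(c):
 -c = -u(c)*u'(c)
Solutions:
 u(c) = -sqrt(C1 + c^2)
 u(c) = sqrt(C1 + c^2)


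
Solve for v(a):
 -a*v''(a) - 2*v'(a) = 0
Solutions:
 v(a) = C1 + C2/a


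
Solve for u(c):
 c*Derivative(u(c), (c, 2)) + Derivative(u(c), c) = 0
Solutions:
 u(c) = C1 + C2*log(c)


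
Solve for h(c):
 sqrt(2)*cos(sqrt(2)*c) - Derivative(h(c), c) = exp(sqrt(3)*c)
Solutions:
 h(c) = C1 - sqrt(3)*exp(sqrt(3)*c)/3 + sin(sqrt(2)*c)


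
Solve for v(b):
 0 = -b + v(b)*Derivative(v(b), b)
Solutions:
 v(b) = -sqrt(C1 + b^2)
 v(b) = sqrt(C1 + b^2)


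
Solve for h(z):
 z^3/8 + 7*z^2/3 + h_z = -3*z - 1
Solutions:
 h(z) = C1 - z^4/32 - 7*z^3/9 - 3*z^2/2 - z


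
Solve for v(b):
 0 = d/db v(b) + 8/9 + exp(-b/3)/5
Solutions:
 v(b) = C1 - 8*b/9 + 3*exp(-b/3)/5


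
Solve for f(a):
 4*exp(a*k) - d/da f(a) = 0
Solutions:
 f(a) = C1 + 4*exp(a*k)/k


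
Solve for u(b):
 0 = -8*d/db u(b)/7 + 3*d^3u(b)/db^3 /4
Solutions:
 u(b) = C1 + C2*exp(-4*sqrt(42)*b/21) + C3*exp(4*sqrt(42)*b/21)


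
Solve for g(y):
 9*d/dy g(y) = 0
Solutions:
 g(y) = C1


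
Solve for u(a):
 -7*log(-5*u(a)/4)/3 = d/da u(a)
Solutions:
 3*Integral(1/(log(-_y) - 2*log(2) + log(5)), (_y, u(a)))/7 = C1 - a


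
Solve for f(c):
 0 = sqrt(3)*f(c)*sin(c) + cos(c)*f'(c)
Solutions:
 f(c) = C1*cos(c)^(sqrt(3))


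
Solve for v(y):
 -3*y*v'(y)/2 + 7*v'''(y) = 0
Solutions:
 v(y) = C1 + Integral(C2*airyai(14^(2/3)*3^(1/3)*y/14) + C3*airybi(14^(2/3)*3^(1/3)*y/14), y)


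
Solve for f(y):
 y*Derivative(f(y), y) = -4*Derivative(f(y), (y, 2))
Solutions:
 f(y) = C1 + C2*erf(sqrt(2)*y/4)


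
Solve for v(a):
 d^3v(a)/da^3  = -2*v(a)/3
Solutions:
 v(a) = C3*exp(-2^(1/3)*3^(2/3)*a/3) + (C1*sin(2^(1/3)*3^(1/6)*a/2) + C2*cos(2^(1/3)*3^(1/6)*a/2))*exp(2^(1/3)*3^(2/3)*a/6)


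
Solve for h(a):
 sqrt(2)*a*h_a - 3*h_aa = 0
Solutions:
 h(a) = C1 + C2*erfi(2^(3/4)*sqrt(3)*a/6)


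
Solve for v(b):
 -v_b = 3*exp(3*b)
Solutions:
 v(b) = C1 - exp(3*b)


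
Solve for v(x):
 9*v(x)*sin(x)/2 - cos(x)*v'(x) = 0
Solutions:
 v(x) = C1/cos(x)^(9/2)


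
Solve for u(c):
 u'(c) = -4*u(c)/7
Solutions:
 u(c) = C1*exp(-4*c/7)


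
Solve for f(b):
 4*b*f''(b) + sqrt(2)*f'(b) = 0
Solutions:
 f(b) = C1 + C2*b^(1 - sqrt(2)/4)


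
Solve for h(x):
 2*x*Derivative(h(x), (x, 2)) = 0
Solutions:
 h(x) = C1 + C2*x


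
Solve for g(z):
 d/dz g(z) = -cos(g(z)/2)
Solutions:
 g(z) = -2*asin((C1 + exp(z))/(C1 - exp(z))) + 2*pi
 g(z) = 2*asin((C1 + exp(z))/(C1 - exp(z)))


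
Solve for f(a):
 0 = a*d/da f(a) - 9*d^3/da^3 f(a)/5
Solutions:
 f(a) = C1 + Integral(C2*airyai(15^(1/3)*a/3) + C3*airybi(15^(1/3)*a/3), a)


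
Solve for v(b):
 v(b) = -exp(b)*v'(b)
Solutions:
 v(b) = C1*exp(exp(-b))


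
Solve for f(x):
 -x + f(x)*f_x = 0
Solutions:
 f(x) = -sqrt(C1 + x^2)
 f(x) = sqrt(C1 + x^2)


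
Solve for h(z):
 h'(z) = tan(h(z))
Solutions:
 h(z) = pi - asin(C1*exp(z))
 h(z) = asin(C1*exp(z))


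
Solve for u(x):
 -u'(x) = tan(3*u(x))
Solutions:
 u(x) = -asin(C1*exp(-3*x))/3 + pi/3
 u(x) = asin(C1*exp(-3*x))/3


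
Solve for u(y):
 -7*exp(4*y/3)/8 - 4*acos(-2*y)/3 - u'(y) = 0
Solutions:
 u(y) = C1 - 4*y*acos(-2*y)/3 - 2*sqrt(1 - 4*y^2)/3 - 21*exp(4*y/3)/32


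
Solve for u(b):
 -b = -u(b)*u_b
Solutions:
 u(b) = -sqrt(C1 + b^2)
 u(b) = sqrt(C1 + b^2)


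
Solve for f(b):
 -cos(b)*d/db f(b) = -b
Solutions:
 f(b) = C1 + Integral(b/cos(b), b)


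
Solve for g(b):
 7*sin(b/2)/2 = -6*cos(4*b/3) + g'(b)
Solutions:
 g(b) = C1 + 9*sin(4*b/3)/2 - 7*cos(b/2)


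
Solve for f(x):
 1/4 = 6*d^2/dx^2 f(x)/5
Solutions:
 f(x) = C1 + C2*x + 5*x^2/48


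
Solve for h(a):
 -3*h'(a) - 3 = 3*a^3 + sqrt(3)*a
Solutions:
 h(a) = C1 - a^4/4 - sqrt(3)*a^2/6 - a


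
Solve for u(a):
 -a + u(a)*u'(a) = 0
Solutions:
 u(a) = -sqrt(C1 + a^2)
 u(a) = sqrt(C1 + a^2)


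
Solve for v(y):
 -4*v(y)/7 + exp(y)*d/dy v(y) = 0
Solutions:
 v(y) = C1*exp(-4*exp(-y)/7)


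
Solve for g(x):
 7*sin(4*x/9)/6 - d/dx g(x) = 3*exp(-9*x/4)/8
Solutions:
 g(x) = C1 - 21*cos(4*x/9)/8 + exp(-9*x/4)/6


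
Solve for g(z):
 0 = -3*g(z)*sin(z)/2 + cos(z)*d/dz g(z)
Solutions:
 g(z) = C1/cos(z)^(3/2)


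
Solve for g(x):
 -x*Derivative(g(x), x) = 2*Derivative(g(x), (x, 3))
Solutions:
 g(x) = C1 + Integral(C2*airyai(-2^(2/3)*x/2) + C3*airybi(-2^(2/3)*x/2), x)


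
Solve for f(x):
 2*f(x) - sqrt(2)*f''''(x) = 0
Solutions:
 f(x) = C1*exp(-2^(1/8)*x) + C2*exp(2^(1/8)*x) + C3*sin(2^(1/8)*x) + C4*cos(2^(1/8)*x)


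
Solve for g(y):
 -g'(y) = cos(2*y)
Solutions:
 g(y) = C1 - sin(2*y)/2


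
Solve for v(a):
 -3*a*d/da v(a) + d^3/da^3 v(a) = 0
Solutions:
 v(a) = C1 + Integral(C2*airyai(3^(1/3)*a) + C3*airybi(3^(1/3)*a), a)


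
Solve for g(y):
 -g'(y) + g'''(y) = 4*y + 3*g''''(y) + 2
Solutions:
 g(y) = C1 + C2*exp(y*(2*2^(1/3)/(9*sqrt(717) + 241)^(1/3) + 4 + 2^(2/3)*(9*sqrt(717) + 241)^(1/3))/36)*sin(2^(1/3)*sqrt(3)*y*(-2^(1/3)*(9*sqrt(717) + 241)^(1/3) + 2/(9*sqrt(717) + 241)^(1/3))/36) + C3*exp(y*(2*2^(1/3)/(9*sqrt(717) + 241)^(1/3) + 4 + 2^(2/3)*(9*sqrt(717) + 241)^(1/3))/36)*cos(2^(1/3)*sqrt(3)*y*(-2^(1/3)*(9*sqrt(717) + 241)^(1/3) + 2/(9*sqrt(717) + 241)^(1/3))/36) + C4*exp(y*(-2^(2/3)*(9*sqrt(717) + 241)^(1/3) - 2*2^(1/3)/(9*sqrt(717) + 241)^(1/3) + 2)/18) - 2*y^2 - 2*y


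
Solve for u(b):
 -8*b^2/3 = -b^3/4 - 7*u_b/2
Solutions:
 u(b) = C1 - b^4/56 + 16*b^3/63


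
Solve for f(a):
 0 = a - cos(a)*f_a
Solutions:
 f(a) = C1 + Integral(a/cos(a), a)


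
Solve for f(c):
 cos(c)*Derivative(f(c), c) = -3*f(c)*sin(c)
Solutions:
 f(c) = C1*cos(c)^3


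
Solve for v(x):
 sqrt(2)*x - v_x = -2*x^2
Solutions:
 v(x) = C1 + 2*x^3/3 + sqrt(2)*x^2/2


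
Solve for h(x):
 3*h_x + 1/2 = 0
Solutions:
 h(x) = C1 - x/6


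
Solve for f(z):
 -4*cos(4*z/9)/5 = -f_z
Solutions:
 f(z) = C1 + 9*sin(4*z/9)/5


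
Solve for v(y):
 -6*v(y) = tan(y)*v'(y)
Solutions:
 v(y) = C1/sin(y)^6


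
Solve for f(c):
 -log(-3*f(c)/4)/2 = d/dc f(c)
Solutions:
 2*Integral(1/(log(-_y) - 2*log(2) + log(3)), (_y, f(c))) = C1 - c


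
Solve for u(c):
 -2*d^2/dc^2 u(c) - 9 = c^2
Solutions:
 u(c) = C1 + C2*c - c^4/24 - 9*c^2/4


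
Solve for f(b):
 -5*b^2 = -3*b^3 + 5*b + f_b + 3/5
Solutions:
 f(b) = C1 + 3*b^4/4 - 5*b^3/3 - 5*b^2/2 - 3*b/5


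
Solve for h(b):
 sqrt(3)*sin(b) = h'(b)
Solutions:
 h(b) = C1 - sqrt(3)*cos(b)


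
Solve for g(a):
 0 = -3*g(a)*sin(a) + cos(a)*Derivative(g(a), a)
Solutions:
 g(a) = C1/cos(a)^3


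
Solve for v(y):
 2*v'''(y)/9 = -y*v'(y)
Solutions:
 v(y) = C1 + Integral(C2*airyai(-6^(2/3)*y/2) + C3*airybi(-6^(2/3)*y/2), y)


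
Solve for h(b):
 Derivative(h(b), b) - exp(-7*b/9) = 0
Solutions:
 h(b) = C1 - 9*exp(-7*b/9)/7


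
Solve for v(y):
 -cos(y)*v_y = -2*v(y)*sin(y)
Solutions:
 v(y) = C1/cos(y)^2


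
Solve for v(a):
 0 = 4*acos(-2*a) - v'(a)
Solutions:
 v(a) = C1 + 4*a*acos(-2*a) + 2*sqrt(1 - 4*a^2)


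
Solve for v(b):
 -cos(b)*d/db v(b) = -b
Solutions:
 v(b) = C1 + Integral(b/cos(b), b)


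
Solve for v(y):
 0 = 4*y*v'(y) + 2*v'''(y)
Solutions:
 v(y) = C1 + Integral(C2*airyai(-2^(1/3)*y) + C3*airybi(-2^(1/3)*y), y)


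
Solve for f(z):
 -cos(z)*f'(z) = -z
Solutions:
 f(z) = C1 + Integral(z/cos(z), z)


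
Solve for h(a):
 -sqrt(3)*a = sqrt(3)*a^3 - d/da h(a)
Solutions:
 h(a) = C1 + sqrt(3)*a^4/4 + sqrt(3)*a^2/2


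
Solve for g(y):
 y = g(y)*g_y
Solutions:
 g(y) = -sqrt(C1 + y^2)
 g(y) = sqrt(C1 + y^2)


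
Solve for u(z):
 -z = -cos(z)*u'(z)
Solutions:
 u(z) = C1 + Integral(z/cos(z), z)


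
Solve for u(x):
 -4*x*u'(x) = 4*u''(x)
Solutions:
 u(x) = C1 + C2*erf(sqrt(2)*x/2)


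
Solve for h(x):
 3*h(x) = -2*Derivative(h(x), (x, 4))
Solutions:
 h(x) = (C1*sin(6^(1/4)*x/2) + C2*cos(6^(1/4)*x/2))*exp(-6^(1/4)*x/2) + (C3*sin(6^(1/4)*x/2) + C4*cos(6^(1/4)*x/2))*exp(6^(1/4)*x/2)


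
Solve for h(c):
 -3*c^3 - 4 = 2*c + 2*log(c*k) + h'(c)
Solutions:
 h(c) = C1 - 3*c^4/4 - c^2 - 2*c*log(c*k) - 2*c


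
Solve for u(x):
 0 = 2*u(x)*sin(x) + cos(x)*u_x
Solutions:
 u(x) = C1*cos(x)^2


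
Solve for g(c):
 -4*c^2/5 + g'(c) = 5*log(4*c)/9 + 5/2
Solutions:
 g(c) = C1 + 4*c^3/15 + 5*c*log(c)/9 + 10*c*log(2)/9 + 35*c/18


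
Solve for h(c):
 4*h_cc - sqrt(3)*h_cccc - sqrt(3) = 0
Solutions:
 h(c) = C1 + C2*c + C3*exp(-2*3^(3/4)*c/3) + C4*exp(2*3^(3/4)*c/3) + sqrt(3)*c^2/8


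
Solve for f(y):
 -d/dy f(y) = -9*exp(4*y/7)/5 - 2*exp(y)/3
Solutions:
 f(y) = C1 + 63*exp(4*y/7)/20 + 2*exp(y)/3


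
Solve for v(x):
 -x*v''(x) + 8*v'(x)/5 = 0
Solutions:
 v(x) = C1 + C2*x^(13/5)


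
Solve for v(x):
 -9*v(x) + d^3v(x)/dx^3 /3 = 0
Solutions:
 v(x) = C3*exp(3*x) + (C1*sin(3*sqrt(3)*x/2) + C2*cos(3*sqrt(3)*x/2))*exp(-3*x/2)


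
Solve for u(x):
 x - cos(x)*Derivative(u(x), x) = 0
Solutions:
 u(x) = C1 + Integral(x/cos(x), x)


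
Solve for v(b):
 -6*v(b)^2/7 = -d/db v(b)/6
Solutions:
 v(b) = -7/(C1 + 36*b)


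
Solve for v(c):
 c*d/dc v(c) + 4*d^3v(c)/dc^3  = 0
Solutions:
 v(c) = C1 + Integral(C2*airyai(-2^(1/3)*c/2) + C3*airybi(-2^(1/3)*c/2), c)


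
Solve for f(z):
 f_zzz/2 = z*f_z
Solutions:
 f(z) = C1 + Integral(C2*airyai(2^(1/3)*z) + C3*airybi(2^(1/3)*z), z)


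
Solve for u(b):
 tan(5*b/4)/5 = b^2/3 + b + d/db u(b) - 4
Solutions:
 u(b) = C1 - b^3/9 - b^2/2 + 4*b - 4*log(cos(5*b/4))/25


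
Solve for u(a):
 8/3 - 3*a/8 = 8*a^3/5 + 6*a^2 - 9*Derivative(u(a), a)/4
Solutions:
 u(a) = C1 + 8*a^4/45 + 8*a^3/9 + a^2/12 - 32*a/27


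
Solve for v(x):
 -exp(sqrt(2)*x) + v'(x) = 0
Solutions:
 v(x) = C1 + sqrt(2)*exp(sqrt(2)*x)/2


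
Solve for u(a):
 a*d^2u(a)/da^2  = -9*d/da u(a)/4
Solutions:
 u(a) = C1 + C2/a^(5/4)


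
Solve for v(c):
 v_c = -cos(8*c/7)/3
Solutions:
 v(c) = C1 - 7*sin(8*c/7)/24


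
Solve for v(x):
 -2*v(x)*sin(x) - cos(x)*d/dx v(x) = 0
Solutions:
 v(x) = C1*cos(x)^2


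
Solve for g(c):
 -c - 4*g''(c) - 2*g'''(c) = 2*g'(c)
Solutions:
 g(c) = C1 - c^2/4 + c + (C2 + C3*c)*exp(-c)


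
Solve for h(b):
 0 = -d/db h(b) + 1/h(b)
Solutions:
 h(b) = -sqrt(C1 + 2*b)
 h(b) = sqrt(C1 + 2*b)


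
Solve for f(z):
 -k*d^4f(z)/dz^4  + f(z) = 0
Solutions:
 f(z) = C1*exp(-z*(1/k)^(1/4)) + C2*exp(z*(1/k)^(1/4)) + C3*exp(-I*z*(1/k)^(1/4)) + C4*exp(I*z*(1/k)^(1/4))


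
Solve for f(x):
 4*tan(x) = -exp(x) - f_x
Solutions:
 f(x) = C1 - exp(x) + 4*log(cos(x))


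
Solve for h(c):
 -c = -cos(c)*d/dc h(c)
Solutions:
 h(c) = C1 + Integral(c/cos(c), c)


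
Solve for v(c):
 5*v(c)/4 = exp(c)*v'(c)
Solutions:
 v(c) = C1*exp(-5*exp(-c)/4)


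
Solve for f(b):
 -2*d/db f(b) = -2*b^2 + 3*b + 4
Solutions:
 f(b) = C1 + b^3/3 - 3*b^2/4 - 2*b


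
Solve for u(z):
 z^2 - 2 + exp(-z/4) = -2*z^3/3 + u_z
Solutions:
 u(z) = C1 + z^4/6 + z^3/3 - 2*z - 4*exp(-z/4)


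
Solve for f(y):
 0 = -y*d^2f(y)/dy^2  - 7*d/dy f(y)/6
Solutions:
 f(y) = C1 + C2/y^(1/6)


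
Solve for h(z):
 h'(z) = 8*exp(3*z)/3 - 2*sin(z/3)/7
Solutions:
 h(z) = C1 + 8*exp(3*z)/9 + 6*cos(z/3)/7


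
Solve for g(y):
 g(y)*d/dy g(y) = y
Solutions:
 g(y) = -sqrt(C1 + y^2)
 g(y) = sqrt(C1 + y^2)


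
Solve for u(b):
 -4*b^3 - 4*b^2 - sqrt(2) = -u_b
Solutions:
 u(b) = C1 + b^4 + 4*b^3/3 + sqrt(2)*b


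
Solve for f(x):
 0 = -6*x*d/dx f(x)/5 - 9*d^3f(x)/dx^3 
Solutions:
 f(x) = C1 + Integral(C2*airyai(-15^(2/3)*2^(1/3)*x/15) + C3*airybi(-15^(2/3)*2^(1/3)*x/15), x)


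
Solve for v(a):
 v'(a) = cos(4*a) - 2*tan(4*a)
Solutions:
 v(a) = C1 + log(cos(4*a))/2 + sin(4*a)/4


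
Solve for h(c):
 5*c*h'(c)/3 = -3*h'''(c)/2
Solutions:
 h(c) = C1 + Integral(C2*airyai(-30^(1/3)*c/3) + C3*airybi(-30^(1/3)*c/3), c)


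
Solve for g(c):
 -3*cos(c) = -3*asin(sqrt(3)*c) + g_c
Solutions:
 g(c) = C1 + 3*c*asin(sqrt(3)*c) + sqrt(3)*sqrt(1 - 3*c^2) - 3*sin(c)


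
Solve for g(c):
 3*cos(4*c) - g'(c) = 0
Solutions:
 g(c) = C1 + 3*sin(4*c)/4


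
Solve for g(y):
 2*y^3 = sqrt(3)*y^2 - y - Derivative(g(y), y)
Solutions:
 g(y) = C1 - y^4/2 + sqrt(3)*y^3/3 - y^2/2


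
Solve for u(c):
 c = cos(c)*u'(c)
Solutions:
 u(c) = C1 + Integral(c/cos(c), c)


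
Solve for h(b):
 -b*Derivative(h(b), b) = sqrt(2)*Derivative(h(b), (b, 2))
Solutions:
 h(b) = C1 + C2*erf(2^(1/4)*b/2)


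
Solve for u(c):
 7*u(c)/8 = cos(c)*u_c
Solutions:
 u(c) = C1*(sin(c) + 1)^(7/16)/(sin(c) - 1)^(7/16)


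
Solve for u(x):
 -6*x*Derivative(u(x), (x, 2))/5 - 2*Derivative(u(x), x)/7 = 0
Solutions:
 u(x) = C1 + C2*x^(16/21)


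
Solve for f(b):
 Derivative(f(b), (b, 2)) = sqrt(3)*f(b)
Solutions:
 f(b) = C1*exp(-3^(1/4)*b) + C2*exp(3^(1/4)*b)


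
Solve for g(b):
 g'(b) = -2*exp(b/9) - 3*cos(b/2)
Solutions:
 g(b) = C1 - 18*exp(b/9) - 6*sin(b/2)


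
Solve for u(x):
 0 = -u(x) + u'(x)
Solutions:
 u(x) = C1*exp(x)


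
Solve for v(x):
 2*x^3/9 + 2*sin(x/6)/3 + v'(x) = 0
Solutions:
 v(x) = C1 - x^4/18 + 4*cos(x/6)


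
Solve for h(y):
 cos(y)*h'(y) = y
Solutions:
 h(y) = C1 + Integral(y/cos(y), y)


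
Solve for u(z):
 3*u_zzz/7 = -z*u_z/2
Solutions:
 u(z) = C1 + Integral(C2*airyai(-6^(2/3)*7^(1/3)*z/6) + C3*airybi(-6^(2/3)*7^(1/3)*z/6), z)


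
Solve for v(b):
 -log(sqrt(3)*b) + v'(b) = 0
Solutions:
 v(b) = C1 + b*log(b) - b + b*log(3)/2


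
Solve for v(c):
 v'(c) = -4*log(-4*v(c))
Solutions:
 Integral(1/(log(-_y) + 2*log(2)), (_y, v(c)))/4 = C1 - c


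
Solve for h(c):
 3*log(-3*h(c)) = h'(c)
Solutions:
 -Integral(1/(log(-_y) + log(3)), (_y, h(c)))/3 = C1 - c


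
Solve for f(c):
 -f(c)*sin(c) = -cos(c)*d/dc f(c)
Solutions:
 f(c) = C1/cos(c)


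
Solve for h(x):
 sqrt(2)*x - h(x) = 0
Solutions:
 h(x) = sqrt(2)*x


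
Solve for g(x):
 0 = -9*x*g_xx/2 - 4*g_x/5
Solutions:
 g(x) = C1 + C2*x^(37/45)


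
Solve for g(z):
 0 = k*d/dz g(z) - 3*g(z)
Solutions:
 g(z) = C1*exp(3*z/k)


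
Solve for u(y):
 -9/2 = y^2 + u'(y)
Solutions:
 u(y) = C1 - y^3/3 - 9*y/2


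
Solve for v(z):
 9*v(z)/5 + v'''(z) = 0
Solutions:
 v(z) = C3*exp(-15^(2/3)*z/5) + (C1*sin(3*3^(1/6)*5^(2/3)*z/10) + C2*cos(3*3^(1/6)*5^(2/3)*z/10))*exp(15^(2/3)*z/10)


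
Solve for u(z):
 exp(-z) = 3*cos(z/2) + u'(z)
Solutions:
 u(z) = C1 - 6*sin(z/2) - exp(-z)


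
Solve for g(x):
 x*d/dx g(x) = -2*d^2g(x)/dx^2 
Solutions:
 g(x) = C1 + C2*erf(x/2)


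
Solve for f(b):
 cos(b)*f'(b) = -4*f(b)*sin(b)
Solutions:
 f(b) = C1*cos(b)^4


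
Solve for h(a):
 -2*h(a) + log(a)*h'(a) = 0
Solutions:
 h(a) = C1*exp(2*li(a))


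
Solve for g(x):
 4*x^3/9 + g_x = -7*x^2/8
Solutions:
 g(x) = C1 - x^4/9 - 7*x^3/24


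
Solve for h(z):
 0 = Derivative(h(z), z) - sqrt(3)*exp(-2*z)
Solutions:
 h(z) = C1 - sqrt(3)*exp(-2*z)/2


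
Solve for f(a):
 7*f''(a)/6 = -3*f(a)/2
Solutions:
 f(a) = C1*sin(3*sqrt(7)*a/7) + C2*cos(3*sqrt(7)*a/7)


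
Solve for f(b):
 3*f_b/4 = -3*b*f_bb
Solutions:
 f(b) = C1 + C2*b^(3/4)


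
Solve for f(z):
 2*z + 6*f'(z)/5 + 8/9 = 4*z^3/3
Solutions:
 f(z) = C1 + 5*z^4/18 - 5*z^2/6 - 20*z/27


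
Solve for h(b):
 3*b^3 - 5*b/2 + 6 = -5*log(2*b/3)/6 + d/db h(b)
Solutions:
 h(b) = C1 + 3*b^4/4 - 5*b^2/4 + 5*b*log(b)/6 - 5*b*log(3)/6 + 5*b*log(2)/6 + 31*b/6


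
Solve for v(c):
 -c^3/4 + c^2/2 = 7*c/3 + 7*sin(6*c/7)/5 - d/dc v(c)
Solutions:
 v(c) = C1 + c^4/16 - c^3/6 + 7*c^2/6 - 49*cos(6*c/7)/30


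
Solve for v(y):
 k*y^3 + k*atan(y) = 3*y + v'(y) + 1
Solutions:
 v(y) = C1 + k*y^4/4 + k*(y*atan(y) - log(y^2 + 1)/2) - 3*y^2/2 - y


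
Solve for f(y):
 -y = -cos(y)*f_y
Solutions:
 f(y) = C1 + Integral(y/cos(y), y)


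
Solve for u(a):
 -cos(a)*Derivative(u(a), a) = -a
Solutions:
 u(a) = C1 + Integral(a/cos(a), a)


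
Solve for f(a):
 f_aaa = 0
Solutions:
 f(a) = C1 + C2*a + C3*a^2


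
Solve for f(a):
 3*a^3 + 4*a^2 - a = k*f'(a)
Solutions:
 f(a) = C1 + 3*a^4/(4*k) + 4*a^3/(3*k) - a^2/(2*k)


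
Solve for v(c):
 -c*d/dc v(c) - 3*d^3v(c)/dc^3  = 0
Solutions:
 v(c) = C1 + Integral(C2*airyai(-3^(2/3)*c/3) + C3*airybi(-3^(2/3)*c/3), c)


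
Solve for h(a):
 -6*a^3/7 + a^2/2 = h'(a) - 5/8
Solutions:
 h(a) = C1 - 3*a^4/14 + a^3/6 + 5*a/8


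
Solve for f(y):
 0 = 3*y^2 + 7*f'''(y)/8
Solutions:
 f(y) = C1 + C2*y + C3*y^2 - 2*y^5/35


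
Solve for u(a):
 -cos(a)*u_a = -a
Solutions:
 u(a) = C1 + Integral(a/cos(a), a)


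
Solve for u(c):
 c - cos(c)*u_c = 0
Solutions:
 u(c) = C1 + Integral(c/cos(c), c)


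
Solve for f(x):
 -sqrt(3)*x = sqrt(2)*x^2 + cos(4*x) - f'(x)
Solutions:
 f(x) = C1 + sqrt(2)*x^3/3 + sqrt(3)*x^2/2 + sin(4*x)/4


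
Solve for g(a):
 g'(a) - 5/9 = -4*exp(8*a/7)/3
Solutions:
 g(a) = C1 + 5*a/9 - 7*exp(8*a/7)/6


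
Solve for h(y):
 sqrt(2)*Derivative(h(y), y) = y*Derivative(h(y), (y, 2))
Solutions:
 h(y) = C1 + C2*y^(1 + sqrt(2))


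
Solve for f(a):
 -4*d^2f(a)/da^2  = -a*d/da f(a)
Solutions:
 f(a) = C1 + C2*erfi(sqrt(2)*a/4)


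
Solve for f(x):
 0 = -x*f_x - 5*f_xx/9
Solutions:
 f(x) = C1 + C2*erf(3*sqrt(10)*x/10)


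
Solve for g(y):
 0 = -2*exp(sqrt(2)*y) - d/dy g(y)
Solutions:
 g(y) = C1 - sqrt(2)*exp(sqrt(2)*y)


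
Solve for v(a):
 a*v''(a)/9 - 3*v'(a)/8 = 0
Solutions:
 v(a) = C1 + C2*a^(35/8)


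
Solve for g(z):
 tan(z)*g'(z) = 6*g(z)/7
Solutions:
 g(z) = C1*sin(z)^(6/7)


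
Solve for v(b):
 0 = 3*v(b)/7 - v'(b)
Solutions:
 v(b) = C1*exp(3*b/7)


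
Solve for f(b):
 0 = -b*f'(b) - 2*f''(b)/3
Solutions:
 f(b) = C1 + C2*erf(sqrt(3)*b/2)


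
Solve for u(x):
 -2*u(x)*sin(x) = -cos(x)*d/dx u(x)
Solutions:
 u(x) = C1/cos(x)^2


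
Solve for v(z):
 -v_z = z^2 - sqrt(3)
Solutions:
 v(z) = C1 - z^3/3 + sqrt(3)*z


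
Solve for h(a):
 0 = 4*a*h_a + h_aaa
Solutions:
 h(a) = C1 + Integral(C2*airyai(-2^(2/3)*a) + C3*airybi(-2^(2/3)*a), a)


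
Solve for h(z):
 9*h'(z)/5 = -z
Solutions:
 h(z) = C1 - 5*z^2/18


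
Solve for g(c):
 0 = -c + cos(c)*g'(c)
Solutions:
 g(c) = C1 + Integral(c/cos(c), c)


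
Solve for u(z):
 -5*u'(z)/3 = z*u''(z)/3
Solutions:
 u(z) = C1 + C2/z^4


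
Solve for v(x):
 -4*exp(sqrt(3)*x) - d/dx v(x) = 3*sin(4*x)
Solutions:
 v(x) = C1 - 4*sqrt(3)*exp(sqrt(3)*x)/3 + 3*cos(4*x)/4


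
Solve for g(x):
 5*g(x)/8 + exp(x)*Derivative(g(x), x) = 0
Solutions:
 g(x) = C1*exp(5*exp(-x)/8)


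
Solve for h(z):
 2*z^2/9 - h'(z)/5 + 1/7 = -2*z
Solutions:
 h(z) = C1 + 10*z^3/27 + 5*z^2 + 5*z/7


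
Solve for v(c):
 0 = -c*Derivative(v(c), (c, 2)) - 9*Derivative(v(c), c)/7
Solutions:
 v(c) = C1 + C2/c^(2/7)


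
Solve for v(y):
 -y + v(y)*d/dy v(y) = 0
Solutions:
 v(y) = -sqrt(C1 + y^2)
 v(y) = sqrt(C1 + y^2)


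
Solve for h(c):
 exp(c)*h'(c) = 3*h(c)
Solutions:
 h(c) = C1*exp(-3*exp(-c))


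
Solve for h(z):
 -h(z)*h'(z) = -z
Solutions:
 h(z) = -sqrt(C1 + z^2)
 h(z) = sqrt(C1 + z^2)


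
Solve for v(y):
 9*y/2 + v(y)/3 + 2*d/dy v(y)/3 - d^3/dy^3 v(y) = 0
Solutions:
 v(y) = C3*exp(y) - 27*y/2 + (C1*sin(sqrt(3)*y/6) + C2*cos(sqrt(3)*y/6))*exp(-y/2) + 27


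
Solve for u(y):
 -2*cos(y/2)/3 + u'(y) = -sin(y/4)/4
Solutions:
 u(y) = C1 + 4*sin(y/2)/3 + cos(y/4)


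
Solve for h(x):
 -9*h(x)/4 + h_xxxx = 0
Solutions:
 h(x) = C1*exp(-sqrt(6)*x/2) + C2*exp(sqrt(6)*x/2) + C3*sin(sqrt(6)*x/2) + C4*cos(sqrt(6)*x/2)


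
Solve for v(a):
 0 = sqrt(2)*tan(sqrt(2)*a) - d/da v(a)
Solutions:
 v(a) = C1 - log(cos(sqrt(2)*a))


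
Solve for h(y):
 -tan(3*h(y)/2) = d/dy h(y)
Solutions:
 h(y) = -2*asin(C1*exp(-3*y/2))/3 + 2*pi/3
 h(y) = 2*asin(C1*exp(-3*y/2))/3


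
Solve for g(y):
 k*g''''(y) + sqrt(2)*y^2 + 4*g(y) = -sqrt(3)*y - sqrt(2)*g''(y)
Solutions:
 g(y) = C1*exp(-2^(3/4)*y*sqrt((-sqrt(1 - 8*k) - 1)/k)/2) + C2*exp(2^(3/4)*y*sqrt((-sqrt(1 - 8*k) - 1)/k)/2) + C3*exp(-2^(3/4)*y*sqrt((sqrt(1 - 8*k) - 1)/k)/2) + C4*exp(2^(3/4)*y*sqrt((sqrt(1 - 8*k) - 1)/k)/2) - sqrt(2)*y^2/4 - sqrt(3)*y/4 + 1/4


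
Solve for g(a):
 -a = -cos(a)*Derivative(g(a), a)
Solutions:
 g(a) = C1 + Integral(a/cos(a), a)


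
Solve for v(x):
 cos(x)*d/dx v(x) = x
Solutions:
 v(x) = C1 + Integral(x/cos(x), x)


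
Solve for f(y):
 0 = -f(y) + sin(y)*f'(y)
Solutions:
 f(y) = C1*sqrt(cos(y) - 1)/sqrt(cos(y) + 1)


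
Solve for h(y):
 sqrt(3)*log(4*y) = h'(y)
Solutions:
 h(y) = C1 + sqrt(3)*y*log(y) - sqrt(3)*y + 2*sqrt(3)*y*log(2)


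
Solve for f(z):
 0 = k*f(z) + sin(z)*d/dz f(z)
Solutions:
 f(z) = C1*exp(k*(-log(cos(z) - 1) + log(cos(z) + 1))/2)


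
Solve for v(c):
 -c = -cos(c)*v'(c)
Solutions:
 v(c) = C1 + Integral(c/cos(c), c)


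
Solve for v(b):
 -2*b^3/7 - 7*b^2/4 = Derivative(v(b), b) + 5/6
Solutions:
 v(b) = C1 - b^4/14 - 7*b^3/12 - 5*b/6


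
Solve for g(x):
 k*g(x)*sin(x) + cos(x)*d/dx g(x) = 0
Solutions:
 g(x) = C1*exp(k*log(cos(x)))


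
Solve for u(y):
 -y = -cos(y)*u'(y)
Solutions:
 u(y) = C1 + Integral(y/cos(y), y)


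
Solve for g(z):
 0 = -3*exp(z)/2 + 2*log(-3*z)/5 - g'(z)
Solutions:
 g(z) = C1 + 2*z*log(-z)/5 + 2*z*(-1 + log(3))/5 - 3*exp(z)/2


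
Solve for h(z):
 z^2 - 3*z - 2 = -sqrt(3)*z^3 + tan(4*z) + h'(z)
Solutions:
 h(z) = C1 + sqrt(3)*z^4/4 + z^3/3 - 3*z^2/2 - 2*z + log(cos(4*z))/4


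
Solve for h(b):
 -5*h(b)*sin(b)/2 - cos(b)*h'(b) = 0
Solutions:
 h(b) = C1*cos(b)^(5/2)


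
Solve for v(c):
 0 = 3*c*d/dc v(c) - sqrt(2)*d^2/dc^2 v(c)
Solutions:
 v(c) = C1 + C2*erfi(2^(1/4)*sqrt(3)*c/2)


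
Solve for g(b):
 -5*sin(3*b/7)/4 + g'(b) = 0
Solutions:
 g(b) = C1 - 35*cos(3*b/7)/12


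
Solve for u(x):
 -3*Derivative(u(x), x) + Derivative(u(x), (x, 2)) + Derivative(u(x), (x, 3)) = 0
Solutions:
 u(x) = C1 + C2*exp(x*(-1 + sqrt(13))/2) + C3*exp(-x*(1 + sqrt(13))/2)


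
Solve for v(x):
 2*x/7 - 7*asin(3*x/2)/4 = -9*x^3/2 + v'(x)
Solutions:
 v(x) = C1 + 9*x^4/8 + x^2/7 - 7*x*asin(3*x/2)/4 - 7*sqrt(4 - 9*x^2)/12


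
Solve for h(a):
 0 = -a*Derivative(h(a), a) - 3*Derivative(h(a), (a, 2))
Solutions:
 h(a) = C1 + C2*erf(sqrt(6)*a/6)


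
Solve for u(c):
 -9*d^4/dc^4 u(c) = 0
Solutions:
 u(c) = C1 + C2*c + C3*c^2 + C4*c^3


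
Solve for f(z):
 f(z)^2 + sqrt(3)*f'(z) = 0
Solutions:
 f(z) = 3/(C1 + sqrt(3)*z)


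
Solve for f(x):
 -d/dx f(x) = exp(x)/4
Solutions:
 f(x) = C1 - exp(x)/4


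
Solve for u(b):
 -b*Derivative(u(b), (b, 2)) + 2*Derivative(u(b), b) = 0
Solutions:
 u(b) = C1 + C2*b^3


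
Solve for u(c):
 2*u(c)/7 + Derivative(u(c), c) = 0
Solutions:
 u(c) = C1*exp(-2*c/7)


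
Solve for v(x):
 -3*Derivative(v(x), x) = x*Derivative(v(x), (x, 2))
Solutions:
 v(x) = C1 + C2/x^2


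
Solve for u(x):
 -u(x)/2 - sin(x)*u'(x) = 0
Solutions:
 u(x) = C1*(cos(x) + 1)^(1/4)/(cos(x) - 1)^(1/4)


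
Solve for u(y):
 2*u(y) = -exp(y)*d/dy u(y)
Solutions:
 u(y) = C1*exp(2*exp(-y))


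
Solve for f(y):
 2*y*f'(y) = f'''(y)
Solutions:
 f(y) = C1 + Integral(C2*airyai(2^(1/3)*y) + C3*airybi(2^(1/3)*y), y)


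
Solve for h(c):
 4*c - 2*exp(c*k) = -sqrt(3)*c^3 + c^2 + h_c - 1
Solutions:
 h(c) = C1 + sqrt(3)*c^4/4 - c^3/3 + 2*c^2 + c - 2*exp(c*k)/k


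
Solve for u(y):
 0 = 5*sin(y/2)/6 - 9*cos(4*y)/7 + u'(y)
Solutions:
 u(y) = C1 + 9*sin(4*y)/28 + 5*cos(y/2)/3


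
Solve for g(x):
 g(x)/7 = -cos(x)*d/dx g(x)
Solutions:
 g(x) = C1*(sin(x) - 1)^(1/14)/(sin(x) + 1)^(1/14)


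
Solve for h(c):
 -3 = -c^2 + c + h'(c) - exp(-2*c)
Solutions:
 h(c) = C1 + c^3/3 - c^2/2 - 3*c - exp(-2*c)/2


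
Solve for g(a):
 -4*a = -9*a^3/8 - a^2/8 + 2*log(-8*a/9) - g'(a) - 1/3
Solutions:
 g(a) = C1 - 9*a^4/32 - a^3/24 + 2*a^2 + 2*a*log(-a) + a*(-4*log(3) - 7/3 + 6*log(2))


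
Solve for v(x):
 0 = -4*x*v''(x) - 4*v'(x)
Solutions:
 v(x) = C1 + C2*log(x)


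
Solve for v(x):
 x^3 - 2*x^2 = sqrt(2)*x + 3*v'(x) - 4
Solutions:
 v(x) = C1 + x^4/12 - 2*x^3/9 - sqrt(2)*x^2/6 + 4*x/3


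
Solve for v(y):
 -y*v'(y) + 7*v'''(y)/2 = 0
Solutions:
 v(y) = C1 + Integral(C2*airyai(2^(1/3)*7^(2/3)*y/7) + C3*airybi(2^(1/3)*7^(2/3)*y/7), y)


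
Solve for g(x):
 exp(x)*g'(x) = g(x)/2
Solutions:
 g(x) = C1*exp(-exp(-x)/2)


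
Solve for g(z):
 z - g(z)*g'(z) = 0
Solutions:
 g(z) = -sqrt(C1 + z^2)
 g(z) = sqrt(C1 + z^2)


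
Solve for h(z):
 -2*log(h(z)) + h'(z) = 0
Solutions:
 li(h(z)) = C1 + 2*z


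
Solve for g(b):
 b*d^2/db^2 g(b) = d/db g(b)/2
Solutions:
 g(b) = C1 + C2*b^(3/2)


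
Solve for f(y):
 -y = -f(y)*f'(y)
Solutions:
 f(y) = -sqrt(C1 + y^2)
 f(y) = sqrt(C1 + y^2)


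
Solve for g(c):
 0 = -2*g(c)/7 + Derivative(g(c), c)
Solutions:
 g(c) = C1*exp(2*c/7)


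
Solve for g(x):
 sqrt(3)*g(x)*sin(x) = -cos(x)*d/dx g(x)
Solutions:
 g(x) = C1*cos(x)^(sqrt(3))


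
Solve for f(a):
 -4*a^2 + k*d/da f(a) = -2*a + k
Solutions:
 f(a) = C1 + 4*a^3/(3*k) - a^2/k + a


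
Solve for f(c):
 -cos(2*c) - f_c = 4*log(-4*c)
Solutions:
 f(c) = C1 - 4*c*log(-c) - 8*c*log(2) + 4*c - sin(2*c)/2


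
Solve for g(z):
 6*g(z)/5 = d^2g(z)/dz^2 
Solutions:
 g(z) = C1*exp(-sqrt(30)*z/5) + C2*exp(sqrt(30)*z/5)


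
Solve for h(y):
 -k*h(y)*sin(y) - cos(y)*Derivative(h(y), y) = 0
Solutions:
 h(y) = C1*exp(k*log(cos(y)))


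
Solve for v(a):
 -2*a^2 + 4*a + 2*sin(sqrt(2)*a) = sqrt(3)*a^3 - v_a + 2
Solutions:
 v(a) = C1 + sqrt(3)*a^4/4 + 2*a^3/3 - 2*a^2 + 2*a + sqrt(2)*cos(sqrt(2)*a)


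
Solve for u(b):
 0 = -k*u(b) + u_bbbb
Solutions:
 u(b) = C1*exp(-b*k^(1/4)) + C2*exp(b*k^(1/4)) + C3*exp(-I*b*k^(1/4)) + C4*exp(I*b*k^(1/4))


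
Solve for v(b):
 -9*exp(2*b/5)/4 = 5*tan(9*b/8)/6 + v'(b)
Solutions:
 v(b) = C1 - 45*exp(2*b/5)/8 + 20*log(cos(9*b/8))/27


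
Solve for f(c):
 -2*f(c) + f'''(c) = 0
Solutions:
 f(c) = C3*exp(2^(1/3)*c) + (C1*sin(2^(1/3)*sqrt(3)*c/2) + C2*cos(2^(1/3)*sqrt(3)*c/2))*exp(-2^(1/3)*c/2)


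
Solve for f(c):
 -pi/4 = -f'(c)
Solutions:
 f(c) = C1 + pi*c/4


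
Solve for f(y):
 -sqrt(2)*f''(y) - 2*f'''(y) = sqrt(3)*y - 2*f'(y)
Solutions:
 f(y) = C1 + C2*exp(-sqrt(2)*y) + C3*exp(sqrt(2)*y/2) + sqrt(3)*y^2/4 + sqrt(6)*y/4


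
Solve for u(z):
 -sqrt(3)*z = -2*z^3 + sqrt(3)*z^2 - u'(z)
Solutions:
 u(z) = C1 - z^4/2 + sqrt(3)*z^3/3 + sqrt(3)*z^2/2


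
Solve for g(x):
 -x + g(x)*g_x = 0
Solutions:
 g(x) = -sqrt(C1 + x^2)
 g(x) = sqrt(C1 + x^2)


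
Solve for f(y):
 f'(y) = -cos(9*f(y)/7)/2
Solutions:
 y/2 - 7*log(sin(9*f(y)/7) - 1)/18 + 7*log(sin(9*f(y)/7) + 1)/18 = C1


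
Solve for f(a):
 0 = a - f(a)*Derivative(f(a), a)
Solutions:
 f(a) = -sqrt(C1 + a^2)
 f(a) = sqrt(C1 + a^2)


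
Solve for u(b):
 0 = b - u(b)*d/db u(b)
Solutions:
 u(b) = -sqrt(C1 + b^2)
 u(b) = sqrt(C1 + b^2)


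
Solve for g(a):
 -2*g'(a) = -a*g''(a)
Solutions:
 g(a) = C1 + C2*a^3


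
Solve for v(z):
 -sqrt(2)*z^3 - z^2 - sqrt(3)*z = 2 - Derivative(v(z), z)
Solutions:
 v(z) = C1 + sqrt(2)*z^4/4 + z^3/3 + sqrt(3)*z^2/2 + 2*z


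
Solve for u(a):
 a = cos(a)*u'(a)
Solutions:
 u(a) = C1 + Integral(a/cos(a), a)


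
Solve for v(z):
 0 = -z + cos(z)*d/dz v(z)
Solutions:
 v(z) = C1 + Integral(z/cos(z), z)


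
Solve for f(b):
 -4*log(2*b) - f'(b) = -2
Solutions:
 f(b) = C1 - 4*b*log(b) - b*log(16) + 6*b


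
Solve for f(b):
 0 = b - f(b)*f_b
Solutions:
 f(b) = -sqrt(C1 + b^2)
 f(b) = sqrt(C1 + b^2)


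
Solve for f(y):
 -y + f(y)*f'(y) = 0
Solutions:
 f(y) = -sqrt(C1 + y^2)
 f(y) = sqrt(C1 + y^2)


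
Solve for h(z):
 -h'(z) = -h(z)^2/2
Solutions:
 h(z) = -2/(C1 + z)


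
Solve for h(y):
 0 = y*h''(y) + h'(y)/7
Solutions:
 h(y) = C1 + C2*y^(6/7)


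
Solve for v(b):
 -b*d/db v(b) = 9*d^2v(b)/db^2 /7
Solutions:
 v(b) = C1 + C2*erf(sqrt(14)*b/6)


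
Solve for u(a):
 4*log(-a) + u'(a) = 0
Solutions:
 u(a) = C1 - 4*a*log(-a) + 4*a


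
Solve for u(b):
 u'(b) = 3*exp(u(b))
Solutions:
 u(b) = log(-1/(C1 + 3*b))


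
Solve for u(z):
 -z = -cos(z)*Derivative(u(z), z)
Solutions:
 u(z) = C1 + Integral(z/cos(z), z)


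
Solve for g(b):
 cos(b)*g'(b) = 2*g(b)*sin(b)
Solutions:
 g(b) = C1/cos(b)^2


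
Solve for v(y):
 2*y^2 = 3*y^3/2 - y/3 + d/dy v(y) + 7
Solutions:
 v(y) = C1 - 3*y^4/8 + 2*y^3/3 + y^2/6 - 7*y


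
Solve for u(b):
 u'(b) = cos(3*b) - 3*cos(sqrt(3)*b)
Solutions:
 u(b) = C1 + sin(3*b)/3 - sqrt(3)*sin(sqrt(3)*b)


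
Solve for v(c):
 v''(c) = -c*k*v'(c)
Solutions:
 v(c) = Piecewise((-sqrt(2)*sqrt(pi)*C1*erf(sqrt(2)*c*sqrt(k)/2)/(2*sqrt(k)) - C2, (k > 0) | (k < 0)), (-C1*c - C2, True))


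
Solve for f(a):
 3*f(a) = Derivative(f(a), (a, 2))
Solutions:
 f(a) = C1*exp(-sqrt(3)*a) + C2*exp(sqrt(3)*a)


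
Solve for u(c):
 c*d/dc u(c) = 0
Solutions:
 u(c) = C1


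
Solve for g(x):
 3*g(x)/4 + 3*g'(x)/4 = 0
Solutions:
 g(x) = C1*exp(-x)


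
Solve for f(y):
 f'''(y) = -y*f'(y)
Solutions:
 f(y) = C1 + Integral(C2*airyai(-y) + C3*airybi(-y), y)


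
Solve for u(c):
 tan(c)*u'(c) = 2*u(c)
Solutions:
 u(c) = C1*sin(c)^2


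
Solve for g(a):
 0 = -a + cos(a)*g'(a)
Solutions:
 g(a) = C1 + Integral(a/cos(a), a)


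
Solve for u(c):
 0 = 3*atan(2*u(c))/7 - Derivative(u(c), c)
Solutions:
 Integral(1/atan(2*_y), (_y, u(c))) = C1 + 3*c/7


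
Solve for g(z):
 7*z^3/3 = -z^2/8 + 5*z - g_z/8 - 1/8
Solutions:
 g(z) = C1 - 14*z^4/3 - z^3/3 + 20*z^2 - z


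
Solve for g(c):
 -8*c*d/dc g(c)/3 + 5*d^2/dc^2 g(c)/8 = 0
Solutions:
 g(c) = C1 + C2*erfi(4*sqrt(30)*c/15)


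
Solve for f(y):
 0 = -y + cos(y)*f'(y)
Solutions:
 f(y) = C1 + Integral(y/cos(y), y)


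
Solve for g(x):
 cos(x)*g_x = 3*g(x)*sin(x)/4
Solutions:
 g(x) = C1/cos(x)^(3/4)


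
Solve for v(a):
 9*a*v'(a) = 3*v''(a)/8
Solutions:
 v(a) = C1 + C2*erfi(2*sqrt(3)*a)


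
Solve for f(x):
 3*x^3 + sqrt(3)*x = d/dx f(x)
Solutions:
 f(x) = C1 + 3*x^4/4 + sqrt(3)*x^2/2


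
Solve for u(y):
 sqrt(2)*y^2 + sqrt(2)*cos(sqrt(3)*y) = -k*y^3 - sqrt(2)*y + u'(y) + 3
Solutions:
 u(y) = C1 + k*y^4/4 + sqrt(2)*y^3/3 + sqrt(2)*y^2/2 - 3*y + sqrt(6)*sin(sqrt(3)*y)/3


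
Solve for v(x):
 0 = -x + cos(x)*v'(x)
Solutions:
 v(x) = C1 + Integral(x/cos(x), x)


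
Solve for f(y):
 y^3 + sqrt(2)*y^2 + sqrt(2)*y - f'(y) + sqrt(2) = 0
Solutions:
 f(y) = C1 + y^4/4 + sqrt(2)*y^3/3 + sqrt(2)*y^2/2 + sqrt(2)*y


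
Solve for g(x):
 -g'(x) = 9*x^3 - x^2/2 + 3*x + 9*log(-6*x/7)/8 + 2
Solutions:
 g(x) = C1 - 9*x^4/4 + x^3/6 - 3*x^2/2 - 9*x*log(-x)/8 + x*(-9*log(6) - 7 + 9*log(7))/8


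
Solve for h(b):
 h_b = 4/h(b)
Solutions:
 h(b) = -sqrt(C1 + 8*b)
 h(b) = sqrt(C1 + 8*b)


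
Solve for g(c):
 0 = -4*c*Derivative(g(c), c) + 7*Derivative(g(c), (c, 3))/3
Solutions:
 g(c) = C1 + Integral(C2*airyai(12^(1/3)*7^(2/3)*c/7) + C3*airybi(12^(1/3)*7^(2/3)*c/7), c)


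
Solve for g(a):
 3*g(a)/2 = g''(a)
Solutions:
 g(a) = C1*exp(-sqrt(6)*a/2) + C2*exp(sqrt(6)*a/2)


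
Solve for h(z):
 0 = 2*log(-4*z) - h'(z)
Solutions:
 h(z) = C1 + 2*z*log(-z) + 2*z*(-1 + 2*log(2))


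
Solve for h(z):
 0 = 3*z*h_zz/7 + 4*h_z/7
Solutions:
 h(z) = C1 + C2/z^(1/3)


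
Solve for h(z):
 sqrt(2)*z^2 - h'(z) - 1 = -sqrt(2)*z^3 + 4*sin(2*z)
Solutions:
 h(z) = C1 + sqrt(2)*z^4/4 + sqrt(2)*z^3/3 - z + 2*cos(2*z)


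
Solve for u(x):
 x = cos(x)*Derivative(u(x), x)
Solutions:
 u(x) = C1 + Integral(x/cos(x), x)


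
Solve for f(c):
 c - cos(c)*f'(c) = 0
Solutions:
 f(c) = C1 + Integral(c/cos(c), c)


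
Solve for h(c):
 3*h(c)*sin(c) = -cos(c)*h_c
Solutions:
 h(c) = C1*cos(c)^3


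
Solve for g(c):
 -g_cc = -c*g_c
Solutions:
 g(c) = C1 + C2*erfi(sqrt(2)*c/2)


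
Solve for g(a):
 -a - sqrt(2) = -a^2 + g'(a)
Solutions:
 g(a) = C1 + a^3/3 - a^2/2 - sqrt(2)*a


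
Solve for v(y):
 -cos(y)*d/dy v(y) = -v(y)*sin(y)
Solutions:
 v(y) = C1/cos(y)


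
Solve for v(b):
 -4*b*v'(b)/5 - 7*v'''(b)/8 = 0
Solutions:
 v(b) = C1 + Integral(C2*airyai(-2*70^(2/3)*b/35) + C3*airybi(-2*70^(2/3)*b/35), b)


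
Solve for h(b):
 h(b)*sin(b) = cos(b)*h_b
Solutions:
 h(b) = C1/cos(b)


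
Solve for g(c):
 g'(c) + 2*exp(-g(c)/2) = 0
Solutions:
 g(c) = 2*log(C1 - c)


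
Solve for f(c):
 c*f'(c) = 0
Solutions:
 f(c) = C1


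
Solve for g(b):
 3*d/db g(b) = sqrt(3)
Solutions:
 g(b) = C1 + sqrt(3)*b/3


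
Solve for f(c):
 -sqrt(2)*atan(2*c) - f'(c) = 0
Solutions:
 f(c) = C1 - sqrt(2)*(c*atan(2*c) - log(4*c^2 + 1)/4)


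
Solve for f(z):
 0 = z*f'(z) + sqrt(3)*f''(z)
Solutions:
 f(z) = C1 + C2*erf(sqrt(2)*3^(3/4)*z/6)


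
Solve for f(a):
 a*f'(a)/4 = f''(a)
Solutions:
 f(a) = C1 + C2*erfi(sqrt(2)*a/4)


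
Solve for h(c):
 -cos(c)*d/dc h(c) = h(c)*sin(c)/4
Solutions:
 h(c) = C1*cos(c)^(1/4)


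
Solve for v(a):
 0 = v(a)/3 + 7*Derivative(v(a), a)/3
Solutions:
 v(a) = C1*exp(-a/7)


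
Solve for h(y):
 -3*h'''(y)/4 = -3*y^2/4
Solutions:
 h(y) = C1 + C2*y + C3*y^2 + y^5/60


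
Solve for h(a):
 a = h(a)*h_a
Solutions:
 h(a) = -sqrt(C1 + a^2)
 h(a) = sqrt(C1 + a^2)


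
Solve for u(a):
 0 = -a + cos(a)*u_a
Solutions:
 u(a) = C1 + Integral(a/cos(a), a)


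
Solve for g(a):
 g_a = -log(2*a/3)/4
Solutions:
 g(a) = C1 - a*log(a)/4 - a*log(2)/4 + a/4 + a*log(3)/4


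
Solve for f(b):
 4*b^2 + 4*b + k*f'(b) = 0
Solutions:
 f(b) = C1 - 4*b^3/(3*k) - 2*b^2/k


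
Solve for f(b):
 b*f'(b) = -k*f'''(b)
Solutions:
 f(b) = C1 + Integral(C2*airyai(b*(-1/k)^(1/3)) + C3*airybi(b*(-1/k)^(1/3)), b)


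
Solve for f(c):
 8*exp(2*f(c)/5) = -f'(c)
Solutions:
 f(c) = 5*log(-sqrt(-1/(C1 - 8*c))) - 5*log(2) + 5*log(10)/2
 f(c) = 5*log(-1/(C1 - 8*c))/2 - 5*log(2) + 5*log(10)/2


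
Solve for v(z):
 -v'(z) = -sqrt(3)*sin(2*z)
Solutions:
 v(z) = C1 - sqrt(3)*cos(2*z)/2


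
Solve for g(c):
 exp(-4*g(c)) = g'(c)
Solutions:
 g(c) = log(-I*(C1 + 4*c)^(1/4))
 g(c) = log(I*(C1 + 4*c)^(1/4))
 g(c) = log(-(C1 + 4*c)^(1/4))
 g(c) = log(C1 + 4*c)/4


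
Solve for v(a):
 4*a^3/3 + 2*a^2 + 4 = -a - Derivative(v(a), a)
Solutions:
 v(a) = C1 - a^4/3 - 2*a^3/3 - a^2/2 - 4*a


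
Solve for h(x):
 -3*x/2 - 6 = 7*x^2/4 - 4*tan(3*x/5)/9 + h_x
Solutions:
 h(x) = C1 - 7*x^3/12 - 3*x^2/4 - 6*x - 20*log(cos(3*x/5))/27


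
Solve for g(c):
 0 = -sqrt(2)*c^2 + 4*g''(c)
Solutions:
 g(c) = C1 + C2*c + sqrt(2)*c^4/48


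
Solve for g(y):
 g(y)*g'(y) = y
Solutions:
 g(y) = -sqrt(C1 + y^2)
 g(y) = sqrt(C1 + y^2)


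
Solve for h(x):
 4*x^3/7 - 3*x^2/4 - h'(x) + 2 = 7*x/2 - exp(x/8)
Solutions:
 h(x) = C1 + x^4/7 - x^3/4 - 7*x^2/4 + 2*x + 8*exp(x/8)


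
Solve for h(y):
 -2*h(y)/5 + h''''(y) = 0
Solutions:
 h(y) = C1*exp(-2^(1/4)*5^(3/4)*y/5) + C2*exp(2^(1/4)*5^(3/4)*y/5) + C3*sin(2^(1/4)*5^(3/4)*y/5) + C4*cos(2^(1/4)*5^(3/4)*y/5)


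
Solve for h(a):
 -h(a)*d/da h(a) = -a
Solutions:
 h(a) = -sqrt(C1 + a^2)
 h(a) = sqrt(C1 + a^2)


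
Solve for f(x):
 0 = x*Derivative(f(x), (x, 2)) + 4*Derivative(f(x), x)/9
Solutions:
 f(x) = C1 + C2*x^(5/9)


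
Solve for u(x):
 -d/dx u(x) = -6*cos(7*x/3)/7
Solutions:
 u(x) = C1 + 18*sin(7*x/3)/49


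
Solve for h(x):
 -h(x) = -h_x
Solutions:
 h(x) = C1*exp(x)


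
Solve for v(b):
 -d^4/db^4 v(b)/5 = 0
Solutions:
 v(b) = C1 + C2*b + C3*b^2 + C4*b^3


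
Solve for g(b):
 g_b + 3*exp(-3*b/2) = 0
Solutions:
 g(b) = C1 + 2*exp(-3*b/2)


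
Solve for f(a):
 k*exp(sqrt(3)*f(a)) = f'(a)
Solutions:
 f(a) = sqrt(3)*(2*log(-1/(C1 + a*k)) - log(3))/6


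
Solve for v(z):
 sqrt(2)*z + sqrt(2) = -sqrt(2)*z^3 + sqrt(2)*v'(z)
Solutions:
 v(z) = C1 + z^4/4 + z^2/2 + z


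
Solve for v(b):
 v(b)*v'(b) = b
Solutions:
 v(b) = -sqrt(C1 + b^2)
 v(b) = sqrt(C1 + b^2)


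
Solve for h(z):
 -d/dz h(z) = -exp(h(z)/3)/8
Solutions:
 h(z) = 3*log(-1/(C1 + z)) + 3*log(24)


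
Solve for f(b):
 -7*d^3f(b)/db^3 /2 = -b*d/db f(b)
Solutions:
 f(b) = C1 + Integral(C2*airyai(2^(1/3)*7^(2/3)*b/7) + C3*airybi(2^(1/3)*7^(2/3)*b/7), b)


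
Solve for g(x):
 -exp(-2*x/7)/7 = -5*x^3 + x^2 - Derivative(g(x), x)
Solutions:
 g(x) = C1 - 5*x^4/4 + x^3/3 - exp(-2*x/7)/2


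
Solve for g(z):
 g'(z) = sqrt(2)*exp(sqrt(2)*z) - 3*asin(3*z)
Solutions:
 g(z) = C1 - 3*z*asin(3*z) - sqrt(1 - 9*z^2) + exp(sqrt(2)*z)


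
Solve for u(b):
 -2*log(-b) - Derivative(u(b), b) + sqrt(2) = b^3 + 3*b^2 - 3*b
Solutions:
 u(b) = C1 - b^4/4 - b^3 + 3*b^2/2 - 2*b*log(-b) + b*(sqrt(2) + 2)


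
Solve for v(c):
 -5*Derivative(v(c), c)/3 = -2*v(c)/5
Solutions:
 v(c) = C1*exp(6*c/25)


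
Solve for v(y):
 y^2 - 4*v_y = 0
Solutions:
 v(y) = C1 + y^3/12


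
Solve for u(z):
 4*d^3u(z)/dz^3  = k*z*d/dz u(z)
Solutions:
 u(z) = C1 + Integral(C2*airyai(2^(1/3)*k^(1/3)*z/2) + C3*airybi(2^(1/3)*k^(1/3)*z/2), z)


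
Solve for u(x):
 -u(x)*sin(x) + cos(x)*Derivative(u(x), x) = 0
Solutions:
 u(x) = C1/cos(x)


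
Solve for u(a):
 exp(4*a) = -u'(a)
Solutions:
 u(a) = C1 - exp(4*a)/4


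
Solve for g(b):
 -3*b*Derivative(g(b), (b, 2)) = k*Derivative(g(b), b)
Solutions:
 g(b) = C1 + b^(1 - re(k)/3)*(C2*sin(log(b)*Abs(im(k))/3) + C3*cos(log(b)*im(k)/3))


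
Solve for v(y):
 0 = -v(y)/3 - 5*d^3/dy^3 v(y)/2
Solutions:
 v(y) = C3*exp(-15^(2/3)*2^(1/3)*y/15) + (C1*sin(2^(1/3)*3^(1/6)*5^(2/3)*y/10) + C2*cos(2^(1/3)*3^(1/6)*5^(2/3)*y/10))*exp(15^(2/3)*2^(1/3)*y/30)


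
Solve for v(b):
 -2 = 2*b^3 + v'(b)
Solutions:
 v(b) = C1 - b^4/2 - 2*b
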